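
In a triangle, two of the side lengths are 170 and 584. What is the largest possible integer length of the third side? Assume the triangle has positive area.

The third side must be less than 170 + 584 = 754.
The largest integer below 754 is 753.

753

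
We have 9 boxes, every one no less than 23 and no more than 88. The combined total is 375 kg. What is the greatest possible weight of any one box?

To make one box as large as possible, make the other 8 as small as possible.
The other 8 contribute at least 8 × 23 = 184, leaving at most 375 − 184 = 191.
But each box is capped at 88, so the maximum is 88.
Achievable: one at 88 and the other 8 totalling 287, which fits since 8 × 23 ≤ 287 ≤ 8 × 88.

88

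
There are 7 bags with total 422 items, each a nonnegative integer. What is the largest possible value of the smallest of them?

The average is 422/7 < 61, so some value is ≤ 60.
Taking 5 copies of 60 and 2 copies of 61 gives exactly 422, so 60 is attained.

60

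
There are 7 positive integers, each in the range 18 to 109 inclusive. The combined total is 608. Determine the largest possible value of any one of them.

Maximizing one value means minimizing the remaining 6.
The other 6 contribute at least 6 × 18 = 108, leaving at most 608 − 108 = 500.
But each integer is capped at 109, so the maximum is 109.
Achievable: one at 109 and the other 6 totalling 499, which fits since 6 × 18 ≤ 499 ≤ 6 × 109.

109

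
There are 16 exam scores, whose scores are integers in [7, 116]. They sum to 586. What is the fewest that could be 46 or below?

5

If only k of them are at most 46, the other 16 − k are at least 47, so the total is at least (16 − k)·47 + k·7.
This is ≤ 586, so (16 − k)·47 + 7k ≤ 586, which gives k ≥ 5.
Exactly 5 works: 5 values at 7 and 11 at 47 total 552; raise one of the low values by 34 (still ≤ 46) to hit 586.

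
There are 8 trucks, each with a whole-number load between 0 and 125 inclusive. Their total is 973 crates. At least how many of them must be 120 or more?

4

Suppose at most 8 − j of them reach 120; then j values are ≤ 119 and the rest ≤ 125.
The total is then ≤ 119·j + 125·(8 − j) = 1000 − 6j. For this to be ≥ 973 we need j ≤ 4, so at least 8 − 4 = 4 must reach 120.
Exactly 4 works: 4 values at 125 and 4 at 119 total 976; lower one of the high values by 3 (still ≥ 120) to hit 973.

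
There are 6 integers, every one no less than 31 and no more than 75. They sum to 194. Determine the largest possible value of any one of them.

To make one integer as large as possible, make the other 5 as small as possible.
The other 5 contribute at least 5 × 31 = 155, leaving at most 194 − 155 = 39.
Since 39 ≤ 75, this is achievable: one at 39 and 5 at 31.

39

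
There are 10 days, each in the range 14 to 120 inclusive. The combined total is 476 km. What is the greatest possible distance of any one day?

To make one day as large as possible, make the other 9 as small as possible.
The other 9 contribute at least 9 × 14 = 126, leaving at most 476 − 126 = 350.
But each day is capped at 120, so the maximum is 120.
Achievable: one at 120 and the other 9 totalling 356, which fits since 9 × 14 ≤ 356 ≤ 9 × 120.

120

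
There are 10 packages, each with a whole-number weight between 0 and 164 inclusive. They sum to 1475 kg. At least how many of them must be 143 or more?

3

If only k of them are at least 143, the other 10 − k are at most 142, so the total is at most k·164 + (10 − k)·142.
This must reach 1475, so k·164 + (10 − k)·142 ≥ 1475, giving k ≥ 3.
Exactly 3 works: 3 values at 164 and 7 at 142 total 1486; lower one of the high values by 11 (still ≥ 143) to hit 1475.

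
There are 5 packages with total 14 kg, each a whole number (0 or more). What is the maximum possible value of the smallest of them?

2

The average is 14/5 < 3, so some value is ≤ 2.
Achievable: 1 of them at 2 and 4 at 3 total 14.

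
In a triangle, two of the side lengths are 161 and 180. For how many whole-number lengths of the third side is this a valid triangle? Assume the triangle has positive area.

The triangle inequality gives |161 − 180| < c < 161 + 180, i.e. 19 < c < 341.
So c can be any integer from 20 to 340: 321 values.

321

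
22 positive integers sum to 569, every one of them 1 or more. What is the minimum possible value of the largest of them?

26

If every one of the 22 were at most 25, the total would be at most 22 × 25 = 550 < 569.
Taking 3 copies of 25 and 19 copies of 26 gives exactly 569, so 26 is attained.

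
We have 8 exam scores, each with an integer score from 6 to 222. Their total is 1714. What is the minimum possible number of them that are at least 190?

Suppose at most 8 − j of them reach 190; then j values are ≤ 189 and the rest ≤ 222.
The total is then ≤ 189·j + 222·(8 − j) = 1776 − 33j. For this to be ≥ 1714 we need j ≤ 1, so at least 8 − 1 = 7 must reach 190.
Exactly 7 works: 7 values at 222 and 1 at 189 total 1743; lower one of the high values by 29 (still ≥ 190) to hit 1714.

7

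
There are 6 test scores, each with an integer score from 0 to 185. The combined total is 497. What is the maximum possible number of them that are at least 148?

If k of the values are ≥ 148, the total is ≥ 148k + 0(6 − k).
Setting 148k + 0(6 − k) ≤ 497 gives 148k ≤ 497, so k ≤ 3.
k = 3 is achieved by 3 values at 148 and 3 at 0, total 444; add 53 to one value (staying below 148) to reach 497.

3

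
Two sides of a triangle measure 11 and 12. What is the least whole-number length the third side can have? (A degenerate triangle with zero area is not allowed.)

2

The third side must exceed |11 − 12| = 1.
The smallest integer above 1 is 2.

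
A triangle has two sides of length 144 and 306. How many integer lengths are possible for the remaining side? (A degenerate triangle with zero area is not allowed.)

The triangle inequality gives |144 − 306| < c < 144 + 306, i.e. 162 < c < 450.
So c can be any integer from 163 to 449: 287 values.

287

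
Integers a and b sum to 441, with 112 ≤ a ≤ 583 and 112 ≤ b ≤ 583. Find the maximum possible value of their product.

With a + b fixed, ab peaks when the two are closest together.
Taking a = 220 and b = 221 (both in [112, 583]) gives ab = 48620.

48620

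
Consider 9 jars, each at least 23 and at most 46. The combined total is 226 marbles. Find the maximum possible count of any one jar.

42

To make one jar as large as possible, make the other 8 as small as possible.
The other 8 contribute at least 8 × 23 = 184, leaving at most 226 − 184 = 42.
Since 42 ≤ 46, this is achievable: one at 42 and 8 at 23.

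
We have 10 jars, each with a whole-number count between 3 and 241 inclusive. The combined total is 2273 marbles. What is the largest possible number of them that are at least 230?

9

Suppose k of them are at least 230. Those contribute at least 230 each and the other 10 − k at least 3 each.
So the total is at least 230k + 3(10 − k) = 30 + 227k. This must be ≤ 2273, giving k ≤ 9.
k = 9 is achieved by 9 values at 230 and 1 at 3, total 2073; add 200 to one value (staying below 230) to reach 2273.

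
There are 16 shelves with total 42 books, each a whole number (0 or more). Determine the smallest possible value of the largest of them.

Some value must be at least ⌈42/16⌉ = 3, since 16 × 2 = 32 < 42.
Equality holds with 10 values of 3 and 6 values of 2.

3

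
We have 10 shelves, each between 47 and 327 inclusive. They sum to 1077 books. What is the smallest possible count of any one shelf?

To make one shelf as small as possible, make the other 9 as large as possible.
The other 9 can take up 9 × 327 = 2943 ≥ 1077 − 47, so one shelf can sit at its floor of 47.
Achievable: one at 47 and the other 9 totalling 1030, which fits since 9 × 47 ≤ 1030 ≤ 9 × 327.

47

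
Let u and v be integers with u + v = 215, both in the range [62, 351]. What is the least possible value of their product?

9486

Since u + v is fixed, pushing one of them to its bound minimizes the product.
At the endpoint u = 62, v = 215 − 62 = 153, so uv = 62 × 153 = 9486.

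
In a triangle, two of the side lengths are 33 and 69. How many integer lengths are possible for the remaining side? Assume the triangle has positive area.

65

The triangle inequality gives |33 − 69| < c < 33 + 69, i.e. 36 < c < 102.
So c can be any integer from 37 to 101: 65 values.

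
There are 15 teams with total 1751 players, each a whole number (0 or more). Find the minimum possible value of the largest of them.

117

The 15 values sum to 1751, so their maximum is at least ⌈1751/15⌉ = 117.
Equality holds with 11 values of 117 and 4 values of 116.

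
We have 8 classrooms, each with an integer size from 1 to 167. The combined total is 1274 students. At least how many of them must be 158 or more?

2

Each value short of 158 is at most 157, costing at least 167 − 157 = 10 against the maximum total of 1336.
We can afford to lose at most 1336 − 1274 = 62, so at most ⌊62/10⌋ = 6 fall short, and at least 2 are ≥ 158.
Exactly 2 works: 2 values at 167 and 6 at 157 total 1276; lower one of the high values by 2 (still ≥ 158) to hit 1274.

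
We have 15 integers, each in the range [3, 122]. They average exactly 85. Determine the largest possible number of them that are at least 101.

The total is 15 × 85 = 1275.
With k values at 101 or above and the rest at least 3, the sum is at least 45 + 98k.
Since the sum is 1275, we need 98k ≤ 1230, i.e. k ≤ 12.
k = 12 is achieved by 12 values at 101 and 3 at 3, total 1221; add 54 to one value (staying below 101) to reach 1275.

12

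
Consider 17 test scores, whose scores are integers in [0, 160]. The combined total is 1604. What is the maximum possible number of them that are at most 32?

Suppose k of them are at most 32. Those contribute at most 32 each and the rest at most 160 each.
So the total is at most 32k + 160(17 − k) = 2720 − 128k. This must still be ≥ 1604, so k ≤ 8.
k = 8 is achieved by 8 values at 32 and 9 at 160, total 1696; lower one of the 160's by 92 (still > 32) to reach 1604.

8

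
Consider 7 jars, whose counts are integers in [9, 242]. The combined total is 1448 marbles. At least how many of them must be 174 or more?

4

If only k of them are at least 174, the other 7 − k are at most 173, so the total is at most k·242 + (7 − k)·173.
This must reach 1448, so k·242 + (7 − k)·173 ≥ 1448, giving k ≥ 4.
Exactly 4 works: 4 values at 242 and 3 at 173 total 1487; lower one of the high values by 39 (still ≥ 174) to hit 1448.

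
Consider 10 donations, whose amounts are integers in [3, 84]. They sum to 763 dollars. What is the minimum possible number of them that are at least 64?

7

If only k of them are at least 64, the other 10 − k are at most 63, so the total is at most k·84 + (10 − k)·63.
This must reach 763, so k·84 + (10 − k)·63 ≥ 763, giving k ≥ 7.
Exactly 7 works: 7 values at 84 and 3 at 63 total 777; lower one of the high values by 14 (still ≥ 64) to hit 763.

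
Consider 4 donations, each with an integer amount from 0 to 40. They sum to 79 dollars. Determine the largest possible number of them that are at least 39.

Suppose k of them are at least 39. Those contribute at least 39 each and the other 4 − k at least 0 each.
So the total is at least 39k + 0(4 − k) = 0 + 39k. This must be ≤ 79, giving k ≤ 2.
k = 2 is achieved by 2 values at 39 and 2 at 0, total 78; add 1 to one value (staying below 39) to reach 79.

2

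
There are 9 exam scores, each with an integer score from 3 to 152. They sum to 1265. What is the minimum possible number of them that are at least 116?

7

Each value short of 116 is at most 115, costing at least 152 − 115 = 37 against the maximum total of 1368.
We can afford to lose at most 1368 − 1265 = 103, so at most ⌊103/37⌋ = 2 fall short, and at least 7 are ≥ 116.
Exactly 7 works: 7 values at 152 and 2 at 115 total 1294; lower one of the high values by 29 (still ≥ 116) to hit 1265.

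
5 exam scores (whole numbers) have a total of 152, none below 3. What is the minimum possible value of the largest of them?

If every one of the 5 were at most 30, the total would be at most 5 × 30 = 150 < 152.
Achievable: 2 of them at 31 and 3 at 30 total 152.

31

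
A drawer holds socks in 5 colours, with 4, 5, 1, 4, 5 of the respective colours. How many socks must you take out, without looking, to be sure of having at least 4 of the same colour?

14

In the worst case you take as many as possible of each colour without reaching 4: 3 + 3 + 1 + 3 + 3 = 13.
The next one must give 4 of some colour, so 13 + 1 = 14.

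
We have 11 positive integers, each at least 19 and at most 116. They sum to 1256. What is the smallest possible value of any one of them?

96

To make one integer as small as possible, make the other 10 as large as possible.
The other 10 contribute at most 10 × 116 = 1160, leaving at least 1256 − 1160 = 96.
Since 96 ≥ 19, this is achievable: one at 96 and 10 at 116.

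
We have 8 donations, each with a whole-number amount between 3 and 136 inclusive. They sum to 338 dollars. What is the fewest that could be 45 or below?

Let j be the number exceeding 45. Then the total is ≥ 46·j + 3·(8 − j) = 24 + 43j.
So 43j ≤ 314 and j ≤ 7; hence at least 8 − 7 = 1 are ≤ 45.
Exactly 1 works: 1 value at 3 and 7 at 46 total 325; raise one of the low values by 13 (still ≤ 45) to hit 338.

1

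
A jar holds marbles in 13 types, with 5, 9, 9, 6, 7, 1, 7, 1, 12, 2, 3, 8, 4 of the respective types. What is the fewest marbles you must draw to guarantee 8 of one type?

In the worst case you take as many as possible of each type without reaching 8: 5 + 7 + 7 + 6 + 7 + 1 + 7 + 1 + 7 + 2 + 3 + 7 + 4 = 64.
The next one must give 8 of some type, so 64 + 1 = 65.

65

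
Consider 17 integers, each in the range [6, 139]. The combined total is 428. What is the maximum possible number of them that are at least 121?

2

Suppose k of them are at least 121. Those contribute at least 121 each and the other 17 − k at least 6 each.
So the total is at least 121k + 6(17 − k) = 102 + 115k. This must be ≤ 428, giving k ≤ 2.
k = 2 is achieved by 2 values at 121 and 15 at 6, total 332; add 96 to one value (staying below 121) to reach 428.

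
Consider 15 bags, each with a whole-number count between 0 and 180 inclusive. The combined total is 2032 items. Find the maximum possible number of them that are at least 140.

14

If k of the values are ≥ 140, the total is ≥ 140k + 0(15 − k).
Setting 140k + 0(15 − k) ≤ 2032 gives 140k ≤ 2032, so k ≤ 14.
k = 14 is achieved by 14 values at 140 and 1 at 0, total 1960; add 72 to one value (staying below 140) to reach 2032.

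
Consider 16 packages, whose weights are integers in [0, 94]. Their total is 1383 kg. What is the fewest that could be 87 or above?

1

Each value short of 87 is at most 86, costing at least 94 − 86 = 8 against the maximum total of 1504.
We can afford to lose at most 1504 − 1383 = 121, so at most ⌊121/8⌋ = 15 fall short, and at least 1 are ≥ 87.
Exactly 1 works: 1 value at 94 and 15 at 86 total 1384; lower one of the high values by 1 (still ≥ 87) to hit 1383.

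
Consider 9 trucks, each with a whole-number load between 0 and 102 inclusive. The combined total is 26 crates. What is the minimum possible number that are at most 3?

3

Let j be the number exceeding 3. Then the total is ≥ 4·j + 0·(9 − j) = 0 + 4j.
So 4j ≤ 26 and j ≤ 6; hence at least 9 − 6 = 3 are ≤ 3.
Exactly 3 works: 3 values at 0 and 6 at 4 total 24; raise one of the low values by 2 (still ≤ 3) to hit 26.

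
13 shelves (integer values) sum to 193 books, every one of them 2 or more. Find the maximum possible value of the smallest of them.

If every one of the 13 were at least 15, the total would be at least 13 × 15 = 195 > 193.
Achievable: 2 of them at 14 and 11 at 15 total 193.

14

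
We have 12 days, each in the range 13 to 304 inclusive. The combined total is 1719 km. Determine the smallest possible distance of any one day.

13

To make one day as small as possible, make the other 11 as large as possible.
The other 11 can take up 11 × 304 = 3344 ≥ 1719 − 13, so one day can sit at its floor of 13.
Achievable: one at 13 and the other 11 totalling 1706, which fits since 11 × 13 ≤ 1706 ≤ 11 × 304.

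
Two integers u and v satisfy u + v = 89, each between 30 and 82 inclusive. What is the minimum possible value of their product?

1770

Since u + v is fixed, pushing one of them to its bound minimizes the product.
The extreme feasible split is u = 30, v = 59, giving uv = 1770.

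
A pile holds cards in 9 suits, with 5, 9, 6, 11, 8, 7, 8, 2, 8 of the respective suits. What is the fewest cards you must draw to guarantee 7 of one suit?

50

In the worst case you take as many as possible of each suit without reaching 7: 5 + 6 + 6 + 6 + 6 + 6 + 6 + 2 + 6 = 49.
The next one must give 7 of some suit, so 49 + 1 = 50.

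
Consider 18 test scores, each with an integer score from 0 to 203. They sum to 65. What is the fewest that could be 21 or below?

16

Let j be the number exceeding 21. Then the total is ≥ 22·j + 0·(18 − j) = 0 + 22j.
So 22j ≤ 65 and j ≤ 2; hence at least 18 − 2 = 16 are ≤ 21.
Exactly 16 works: 16 values at 0 and 2 at 22 total 44; raise one of the low values by 21 (still ≤ 21) to hit 65.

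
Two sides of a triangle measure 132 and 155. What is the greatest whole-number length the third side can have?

The third side must be less than 132 + 155 = 287.
The largest integer below 287 is 286.

286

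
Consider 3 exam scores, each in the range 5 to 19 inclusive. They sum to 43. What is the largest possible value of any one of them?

Maximizing one value means minimizing the remaining 2.
The other 2 contribute at least 2 × 5 = 10, leaving at most 43 − 10 = 33.
But each score is capped at 19, so the maximum is 19.
Achievable: one at 19 and the other 2 totalling 24, which fits since 2 × 5 ≤ 24 ≤ 2 × 19.

19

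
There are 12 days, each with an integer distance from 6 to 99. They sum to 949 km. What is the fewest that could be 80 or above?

1

Each value short of 80 is at most 79, costing at least 99 − 79 = 20 against the maximum total of 1188.
We can afford to lose at most 1188 − 949 = 239, so at most ⌊239/20⌋ = 11 fall short, and at least 1 are ≥ 80.
Exactly 1 works: 1 value at 99 and 11 at 79 total 968; lower one of the high values by 19 (still ≥ 80) to hit 949.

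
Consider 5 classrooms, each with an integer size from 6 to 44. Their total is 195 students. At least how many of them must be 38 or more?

2

Each value short of 38 is at most 37, costing at least 44 − 37 = 7 against the maximum total of 220.
We can afford to lose at most 220 − 195 = 25, so at most ⌊25/7⌋ = 3 fall short, and at least 2 are ≥ 38.
Exactly 2 works: 2 values at 44 and 3 at 37 total 199; lower one of the high values by 4 (still ≥ 38) to hit 195.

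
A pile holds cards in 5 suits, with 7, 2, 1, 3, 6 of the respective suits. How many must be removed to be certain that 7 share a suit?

In the worst case you take as many as possible of each suit without reaching 7: 6 + 2 + 1 + 3 + 6 = 18.
The next one must give 7 of some suit, so 18 + 1 = 19.

19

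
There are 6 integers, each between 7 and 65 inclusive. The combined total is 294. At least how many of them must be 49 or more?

If only k of them are at least 49, the other 6 − k are at most 48, so the total is at most k·65 + (6 − k)·48.
This must reach 294, so k·65 + (6 − k)·48 ≥ 294, giving k ≥ 1.
Exactly 1 works: 1 value at 65 and 5 at 48 total 305; lower one of the high values by 11 (still ≥ 49) to hit 294.

1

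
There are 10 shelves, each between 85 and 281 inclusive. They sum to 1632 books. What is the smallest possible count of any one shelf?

85

Minimizing one value means maximizing the remaining 9.
The other 9 can take up 9 × 281 = 2529 ≥ 1632 − 85, so one shelf can sit at its floor of 85.
Achievable: one at 85 and the other 9 totalling 1547, which fits since 9 × 85 ≤ 1547 ≤ 9 × 281.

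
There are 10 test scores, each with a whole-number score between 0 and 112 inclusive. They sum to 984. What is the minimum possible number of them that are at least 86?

Suppose at most 10 − j of them reach 86; then j values are ≤ 85 and the rest ≤ 112.
The total is then ≤ 85·j + 112·(10 − j) = 1120 − 27j. For this to be ≥ 984 we need j ≤ 5, so at least 10 − 5 = 5 must reach 86.
Exactly 5 works: 5 values at 112 and 5 at 85 total 985; lower one of the high values by 1 (still ≥ 86) to hit 984.

5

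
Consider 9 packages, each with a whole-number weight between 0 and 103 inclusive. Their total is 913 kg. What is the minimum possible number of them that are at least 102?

Each value short of 102 is at most 101, costing at least 103 − 101 = 2 against the maximum total of 927.
We can afford to lose at most 927 − 913 = 14, so at most ⌊14/2⌋ = 7 fall short, and at least 2 are ≥ 102.
Exactly 2 works: 2 values at 103 and 7 at 101 total 913.

2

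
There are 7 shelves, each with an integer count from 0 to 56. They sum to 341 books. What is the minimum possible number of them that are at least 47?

2

Suppose at most 7 − j of them reach 47; then j values are ≤ 46 and the rest ≤ 56.
The total is then ≤ 46·j + 56·(7 − j) = 392 − 10j. For this to be ≥ 341 we need j ≤ 5, so at least 7 − 5 = 2 must reach 47.
Exactly 2 works: 2 values at 56 and 5 at 46 total 342; lower one of the high values by 1 (still ≥ 47) to hit 341.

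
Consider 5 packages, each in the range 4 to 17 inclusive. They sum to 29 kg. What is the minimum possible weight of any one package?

Minimizing one value means maximizing the remaining 4.
The other 4 can take up 4 × 17 = 68 ≥ 29 − 4, so one package can sit at its floor of 4.
Achievable: one at 4 and the other 4 totalling 25, which fits since 4 × 4 ≤ 25 ≤ 4 × 17.

4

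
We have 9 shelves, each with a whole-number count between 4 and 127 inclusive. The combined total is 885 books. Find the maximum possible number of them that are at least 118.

If k of the values are ≥ 118, the total is ≥ 118k + 4(9 − k).
Setting 118k + 4(9 − k) ≤ 885 gives 114k ≤ 849, so k ≤ 7.
k = 7 is achieved by 7 values at 118 and 2 at 4, total 834; add 51 to one value (staying below 118) to reach 885.

7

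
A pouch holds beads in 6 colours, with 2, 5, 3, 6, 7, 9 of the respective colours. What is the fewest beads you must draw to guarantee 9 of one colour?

32

In the worst case you take as many as possible of each colour without reaching 9: 2 + 5 + 3 + 6 + 7 + 8 = 31.
The next one must give 9 of some colour, so 31 + 1 = 32.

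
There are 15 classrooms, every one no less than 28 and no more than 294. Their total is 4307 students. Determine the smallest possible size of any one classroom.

191

Minimizing one value means maximizing the remaining 14.
The other 14 contribute at most 14 × 294 = 4116, leaving at least 4307 − 4116 = 191.
Since 191 ≥ 28, this is achievable: one at 191 and 14 at 294.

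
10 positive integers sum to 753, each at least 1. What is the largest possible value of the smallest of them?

If every one of the 10 were at least 76, the total would be at least 10 × 76 = 760 > 753.
Taking 7 copies of 75 and 3 copies of 76 gives exactly 753, so 75 is attained.

75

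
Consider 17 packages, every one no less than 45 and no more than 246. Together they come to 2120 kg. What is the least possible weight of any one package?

Minimizing one value means maximizing the remaining 16.
The other 16 can take up 16 × 246 = 3936 ≥ 2120 − 45, so one package can sit at its floor of 45.
Achievable: one at 45 and the other 16 totalling 2075, which fits since 16 × 45 ≤ 2075 ≤ 16 × 246.

45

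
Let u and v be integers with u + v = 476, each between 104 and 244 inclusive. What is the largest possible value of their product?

For a fixed sum, the product uv is largest when u and v are as close as possible.
Taking u = 238 and v = 238 (both in [104, 244]) gives uv = 56644.

56644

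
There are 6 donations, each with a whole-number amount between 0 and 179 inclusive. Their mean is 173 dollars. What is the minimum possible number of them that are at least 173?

1

The total is 6 × 173 = 1038.
Suppose at most 6 − j of them reach 173; then j values are ≤ 172 and the rest ≤ 179.
The total is then ≤ 172·j + 179·(6 − j) = 1074 − 7j. For this to be ≥ 1038 we need j ≤ 5, so at least 6 − 5 = 1 must reach 173.
Exactly 1 works: 1 value at 179 and 5 at 172 total 1039; lower one of the high values by 1 (still ≥ 173) to hit 1038.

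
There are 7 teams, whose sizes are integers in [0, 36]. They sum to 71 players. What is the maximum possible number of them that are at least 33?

Suppose k of them are at least 33. Those contribute at least 33 each and the other 7 − k at least 0 each.
So the total is at least 33k + 0(7 − k) = 0 + 33k. This must be ≤ 71, giving k ≤ 2.
k = 2 is achieved by 2 values at 33 and 5 at 0, total 66; add 5 to one value (staying below 33) to reach 71.

2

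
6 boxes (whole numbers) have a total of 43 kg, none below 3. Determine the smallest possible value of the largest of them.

8

If every one of the 6 were at most 7, the total would be at most 6 × 7 = 42 < 43.
Equality holds with 1 value of 8 and 5 values of 7.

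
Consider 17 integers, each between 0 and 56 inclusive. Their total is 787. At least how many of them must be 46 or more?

Suppose at most 17 − j of them reach 46; then j values are ≤ 45 and the rest ≤ 56.
The total is then ≤ 45·j + 56·(17 − j) = 952 − 11j. For this to be ≥ 787 we need j ≤ 15, so at least 17 − 15 = 2 must reach 46.
Exactly 2 works: 2 values at 56 and 15 at 45 total 787.

2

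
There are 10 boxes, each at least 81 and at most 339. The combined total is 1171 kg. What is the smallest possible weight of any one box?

81

To make one box as small as possible, make the other 9 as large as possible.
The other 9 can take up 9 × 339 = 3051 ≥ 1171 − 81, so one box can sit at its floor of 81.
Achievable: one at 81 and the other 9 totalling 1090, which fits since 9 × 81 ≤ 1090 ≤ 9 × 339.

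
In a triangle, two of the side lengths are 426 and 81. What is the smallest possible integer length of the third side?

346

The third side must exceed |426 − 81| = 345.
The smallest integer above 345 is 346.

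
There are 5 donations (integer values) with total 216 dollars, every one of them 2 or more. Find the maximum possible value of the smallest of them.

The 5 values sum to 216, so their minimum is at most ⌊216/5⌋ = 43.
Achievable: 4 of them at 43 and 1 at 44 total 216.

43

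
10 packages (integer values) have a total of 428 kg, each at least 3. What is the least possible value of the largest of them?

The 10 values sum to 428, so their maximum is at least ⌈428/10⌉ = 43.
Achievable: 8 of them at 43 and 2 at 42 total 428.

43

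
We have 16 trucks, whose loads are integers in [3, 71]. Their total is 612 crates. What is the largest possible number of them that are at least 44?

Suppose k of them are at least 44. Those contribute at least 44 each and the other 16 − k at least 3 each.
So the total is at least 44k + 3(16 − k) = 48 + 41k. This must be ≤ 612, giving k ≤ 13.
k = 13 is achieved by 13 values at 44 and 3 at 3, total 581; add 31 to one value (staying below 44) to reach 612.

13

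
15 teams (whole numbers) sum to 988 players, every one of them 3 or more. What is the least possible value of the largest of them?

66

Some value must be at least ⌈988/15⌉ = 66, since 15 × 65 = 975 < 988.
Equality holds with 13 values of 66 and 2 values of 65.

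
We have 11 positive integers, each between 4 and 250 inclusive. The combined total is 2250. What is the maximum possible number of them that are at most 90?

Each value at 90 or below falls at least 250 − 90 = 160 short of the ceiling 250.
The ceiling total is 11 × 250 = 2750, and we need 2250, so at most ⌊(2750 − 2250)/160⌋ = 3 can be that low.
k = 3 is achieved by 3 values at 90 and 8 at 250, total 2270; lower one of the 250's by 20 (still > 90) to reach 2250.

3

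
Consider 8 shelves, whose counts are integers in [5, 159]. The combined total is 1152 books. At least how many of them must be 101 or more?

6

Suppose at most 8 − j of them reach 101; then j values are ≤ 100 and the rest ≤ 159.
The total is then ≤ 100·j + 159·(8 − j) = 1272 − 59j. For this to be ≥ 1152 we need j ≤ 2, so at least 8 − 2 = 6 must reach 101.
Exactly 6 works: 6 values at 159 and 2 at 100 total 1154; lower one of the high values by 2 (still ≥ 101) to hit 1152.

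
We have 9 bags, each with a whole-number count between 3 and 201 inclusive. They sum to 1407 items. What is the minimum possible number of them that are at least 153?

Suppose at most 9 − j of them reach 153; then j values are ≤ 152 and the rest ≤ 201.
The total is then ≤ 152·j + 201·(9 − j) = 1809 − 49j. For this to be ≥ 1407 we need j ≤ 8, so at least 9 − 8 = 1 must reach 153.
Exactly 1 works: 1 value at 201 and 8 at 152 total 1417; lower one of the high values by 10 (still ≥ 153) to hit 1407.

1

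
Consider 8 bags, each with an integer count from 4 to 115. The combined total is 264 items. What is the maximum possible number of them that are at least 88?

2

With k values at 88 or above and the rest at least 4, the sum is at least 32 + 84k.
Since the sum is 264, we need 84k ≤ 232, i.e. k ≤ 2.
k = 2 is achieved by 2 values at 88 and 6 at 4, total 200; add 64 to one value (staying below 88) to reach 264.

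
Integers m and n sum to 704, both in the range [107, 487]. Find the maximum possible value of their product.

123904

mn = m(704 − m) is maximized when m is as near 704/2 as the bounds allow.
Taking m = 352 and n = 352 (both in [107, 487]) gives mn = 123904.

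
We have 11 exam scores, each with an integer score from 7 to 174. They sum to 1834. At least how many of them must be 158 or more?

7

Suppose at most 11 − j of them reach 158; then j values are ≤ 157 and the rest ≤ 174.
The total is then ≤ 157·j + 174·(11 − j) = 1914 − 17j. For this to be ≥ 1834 we need j ≤ 4, so at least 11 − 4 = 7 must reach 158.
Exactly 7 works: 7 values at 174 and 4 at 157 total 1846; lower one of the high values by 12 (still ≥ 158) to hit 1834.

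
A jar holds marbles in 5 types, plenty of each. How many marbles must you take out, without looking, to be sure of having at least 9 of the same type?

You could draw 8 of every type without reaching 9 of any — 40 in all.
One more forces 9 of some type, so 40 + 1 = 41.

41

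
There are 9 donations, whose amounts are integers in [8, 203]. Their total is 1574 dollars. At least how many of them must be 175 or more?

Suppose at most 9 − j of them reach 175; then j values are ≤ 174 and the rest ≤ 203.
The total is then ≤ 174·j + 203·(9 − j) = 1827 − 29j. For this to be ≥ 1574 we need j ≤ 8, so at least 9 − 8 = 1 must reach 175.
Exactly 1 works: 1 value at 203 and 8 at 174 total 1595; lower one of the high values by 21 (still ≥ 175) to hit 1574.

1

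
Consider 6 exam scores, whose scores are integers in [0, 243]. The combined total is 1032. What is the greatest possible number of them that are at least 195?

5

With k values at 195 or above and the rest at least 0, the sum is at least 0 + 195k.
Since the sum is 1032, we need 195k ≤ 1032, i.e. k ≤ 5.
k = 5 is achieved by 5 values at 195 and 1 at 0, total 975; add 57 to one value (staying below 195) to reach 1032.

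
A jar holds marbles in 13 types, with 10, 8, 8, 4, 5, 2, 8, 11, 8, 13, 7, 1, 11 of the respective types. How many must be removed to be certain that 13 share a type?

In the worst case you take as many as possible of each type without reaching 13: 10 + 8 + 8 + 4 + 5 + 2 + 8 + 11 + 8 + 12 + 7 + 1 + 11 = 95.
The next one must give 13 of some type, so 95 + 1 = 96.

96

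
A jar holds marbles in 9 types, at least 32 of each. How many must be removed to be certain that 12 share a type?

100

In the worst case you draw 11 of each of the 9 types: 9 × 11 = 99.
One more forces 12 of some type, so 99 + 1 = 100.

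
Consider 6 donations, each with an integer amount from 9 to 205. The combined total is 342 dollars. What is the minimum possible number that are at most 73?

2

If only k of them are at most 73, the other 6 − k are at least 74, so the total is at least (6 − k)·74 + k·9.
This is ≤ 342, so (6 − k)·74 + 9k ≤ 342, which gives k ≥ 2.
Exactly 2 works: 2 values at 9 and 4 at 74 total 314; raise one of the low values by 28 (still ≤ 73) to hit 342.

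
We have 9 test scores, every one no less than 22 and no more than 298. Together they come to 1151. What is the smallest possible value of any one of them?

22

Minimizing one value means maximizing the remaining 8.
The other 8 can take up 8 × 298 = 2384 ≥ 1151 − 22, so one score can sit at its floor of 22.
Achievable: one at 22 and the other 8 totalling 1129, which fits since 8 × 22 ≤ 1129 ≤ 8 × 298.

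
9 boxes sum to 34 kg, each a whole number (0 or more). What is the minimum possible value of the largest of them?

4

If every one of the 9 were at most 3, the total would be at most 9 × 3 = 27 < 34.
Equality holds with 7 values of 4 and 2 values of 3.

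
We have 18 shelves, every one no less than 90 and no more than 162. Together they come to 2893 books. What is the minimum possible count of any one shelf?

139

To make one shelf as small as possible, make the other 17 as large as possible.
The other 17 contribute at most 17 × 162 = 2754, leaving at least 2893 − 2754 = 139.
Since 139 ≥ 90, this is achievable: one at 139 and 17 at 162.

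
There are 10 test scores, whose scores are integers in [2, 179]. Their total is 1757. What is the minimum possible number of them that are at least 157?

Suppose at most 10 − j of them reach 157; then j values are ≤ 156 and the rest ≤ 179.
The total is then ≤ 156·j + 179·(10 − j) = 1790 − 23j. For this to be ≥ 1757 we need j ≤ 1, so at least 10 − 1 = 9 must reach 157.
Exactly 9 works: 9 values at 179 and 1 at 156 total 1767; lower one of the high values by 10 (still ≥ 157) to hit 1757.

9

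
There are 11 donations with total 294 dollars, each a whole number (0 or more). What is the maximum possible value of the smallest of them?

The 11 values sum to 294, so their minimum is at most ⌊294/11⌋ = 26.
Taking 3 copies of 26 and 8 copies of 27 gives exactly 294, so 26 is attained.

26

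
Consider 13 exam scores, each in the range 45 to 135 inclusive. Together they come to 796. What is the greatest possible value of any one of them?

135

To make one score as large as possible, make the other 12 as small as possible.
The other 12 contribute at least 12 × 45 = 540, leaving at most 796 − 540 = 256.
But each score is capped at 135, so the maximum is 135.
Achievable: one at 135 and the other 12 totalling 661, which fits since 12 × 45 ≤ 661 ≤ 12 × 135.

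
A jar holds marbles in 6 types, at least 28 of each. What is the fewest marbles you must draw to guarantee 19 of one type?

You could draw 18 of every type without reaching 19 of any — 108 in all.
One more forces 19 of some type, so 108 + 1 = 109.

109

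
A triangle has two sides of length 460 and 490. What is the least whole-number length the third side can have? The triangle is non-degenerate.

31

The third side must exceed |460 − 490| = 30.
The smallest integer above 30 is 31.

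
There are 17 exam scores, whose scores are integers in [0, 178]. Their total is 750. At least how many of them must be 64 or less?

If only k of them are at most 64, the other 17 − k are at least 65, so the total is at least (17 − k)·65 + k·0.
This is ≤ 750, so (17 − k)·65 + 0k ≤ 750, which gives k ≥ 6.
Exactly 6 works: 6 values at 0 and 11 at 65 total 715; raise one of the low values by 35 (still ≤ 64) to hit 750.

6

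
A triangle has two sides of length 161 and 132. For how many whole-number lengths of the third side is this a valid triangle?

The triangle inequality gives |161 − 132| < c < 161 + 132, i.e. 29 < c < 293.
So c can be any integer from 30 to 292: 263 values.

263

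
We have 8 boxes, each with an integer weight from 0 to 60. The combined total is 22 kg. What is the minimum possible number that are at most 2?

1

Let j be the number exceeding 2. Then the total is ≥ 3·j + 0·(8 − j) = 0 + 3j.
So 3j ≤ 22 and j ≤ 7; hence at least 8 − 7 = 1 are ≤ 2.
Exactly 1 works: 1 value at 0 and 7 at 3 total 21; raise one of the low values by 1 (still ≤ 2) to hit 22.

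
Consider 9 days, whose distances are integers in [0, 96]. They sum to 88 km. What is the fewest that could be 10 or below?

1

Each value above 10 is at least 11, contributing at least 11 − 0 = 11 above the floor 0.
The sum exceeds the floor total 0 by 88, so at most ⌊88/11⌋ = 8 exceed 10, and at least 1 are ≤ 10.
Exactly 1 works: 1 value at 0 and 8 at 11 total 88.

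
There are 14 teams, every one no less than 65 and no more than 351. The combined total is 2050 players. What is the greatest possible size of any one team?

Maximizing one value means minimizing the remaining 13.
The other 13 contribute at least 13 × 65 = 845, leaving at most 2050 − 845 = 1205.
But each team is capped at 351, so the maximum is 351.
Achievable: one at 351 and the other 13 totalling 1699, which fits since 13 × 65 ≤ 1699 ≤ 13 × 351.

351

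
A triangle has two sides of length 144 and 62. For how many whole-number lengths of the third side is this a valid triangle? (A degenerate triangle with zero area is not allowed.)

The triangle inequality gives |144 − 62| < c < 144 + 62, i.e. 82 < c < 206.
So c can be any integer from 83 to 205: 123 values.

123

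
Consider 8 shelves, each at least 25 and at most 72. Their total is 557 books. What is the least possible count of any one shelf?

53

Minimizing one value means maximizing the remaining 7.
The other 7 contribute at most 7 × 72 = 504, leaving at least 557 − 504 = 53.
Since 53 ≥ 25, this is achievable: one at 53 and 7 at 72.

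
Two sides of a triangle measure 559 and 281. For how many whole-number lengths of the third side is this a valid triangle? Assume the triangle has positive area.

The triangle inequality gives |559 − 281| < c < 559 + 281, i.e. 278 < c < 840.
So c can be any integer from 279 to 839: 561 values.

561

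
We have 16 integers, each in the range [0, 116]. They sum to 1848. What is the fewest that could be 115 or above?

Suppose at most 16 − j of them reach 115; then j values are ≤ 114 and the rest ≤ 116.
The total is then ≤ 114·j + 116·(16 − j) = 1856 − 2j. For this to be ≥ 1848 we need j ≤ 4, so at least 16 − 4 = 12 must reach 115.
Exactly 12 works: 12 values at 116 and 4 at 114 total 1848.

12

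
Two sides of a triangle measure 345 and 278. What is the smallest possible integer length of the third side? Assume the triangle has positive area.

68

The third side must exceed |345 − 278| = 67.
The smallest integer above 67 is 68.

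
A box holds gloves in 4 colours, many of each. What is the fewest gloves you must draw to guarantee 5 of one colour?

You could draw 4 of every colour without reaching 5 of any — 16 in all.
One more forces 5 of some colour, so 16 + 1 = 17.

17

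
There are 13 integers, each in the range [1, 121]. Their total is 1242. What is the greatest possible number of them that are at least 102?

With k values at 102 or above and the rest at least 1, the sum is at least 13 + 101k.
Since the sum is 1242, we need 101k ≤ 1229, i.e. k ≤ 12.
k = 12 is achieved by 12 values at 102 and 1 at 1, total 1225; add 17 to one value (staying below 102) to reach 1242.

12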